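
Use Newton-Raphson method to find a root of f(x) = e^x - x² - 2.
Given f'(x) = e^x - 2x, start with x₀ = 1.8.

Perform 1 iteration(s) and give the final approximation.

f(x) = e^x - x² - 2
f'(x) = e^x - 2x
x₀ = 1.8

Newton-Raphson formula: x_{n+1} = x_n - f(x_n)/f'(x_n)

Iteration 1:
  f(1.800000) = 0.809647
  f'(1.800000) = 2.449647
  x_1 = 1.800000 - 0.809647/2.449647 = 1.469484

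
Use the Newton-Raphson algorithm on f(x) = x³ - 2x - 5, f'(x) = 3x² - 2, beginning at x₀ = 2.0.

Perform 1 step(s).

f(x) = x³ - 2x - 5
f'(x) = 3x² - 2
x₀ = 2.0

Newton-Raphson formula: x_{n+1} = x_n - f(x_n)/f'(x_n)

Iteration 1:
  f(2.000000) = -1.000000
  f'(2.000000) = 10.000000
  x_1 = 2.000000 - (-1.000000)/10.000000 = 2.100000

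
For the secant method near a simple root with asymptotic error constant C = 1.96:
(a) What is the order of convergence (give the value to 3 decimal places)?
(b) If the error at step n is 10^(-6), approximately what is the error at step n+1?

(a) Secant method has superlinear convergence with order φ = (1+√5)/2 ≈ 1.618.
    This means |e_{n+1}| ≈ C|e_n|^1.618.

(b) With |e_n| = 10^(-6) and C = 1.96:
    |e_{n+1}| ≈ 1.96 × (10^(-6))^1.618 = 1.96 × 10^(-9.71)

(a) ≈ 1.618 (golden ratio); (b) |e_{n+1}| ≈ 3.838e-10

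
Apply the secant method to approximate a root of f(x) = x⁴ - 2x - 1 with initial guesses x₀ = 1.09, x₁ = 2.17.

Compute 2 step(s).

f(x) = x⁴ - 2x - 1
x₀ = 1.09, x₁ = 2.17

Secant formula: x_{n+1} = x_n - f(x_n)(x_n - x_{n-1})/(f(x_n) - f(x_{n-1}))

Iteration 1:
  f(1.090000) = -1.768418
  f(2.170000) = 16.833739
  x_2 = 2.170000 - 16.833739×(2.170000 - 1.090000)/(16.833739 - (-1.768418))
       = 1.192670
Iteration 2:
  f(2.170000) = 16.833739
  f(1.192670) = -1.361940
  x_3 = 1.192670 - (-1.361940)×(1.192670 - 2.170000)/(-1.361940 - 16.833739)
       = 1.265823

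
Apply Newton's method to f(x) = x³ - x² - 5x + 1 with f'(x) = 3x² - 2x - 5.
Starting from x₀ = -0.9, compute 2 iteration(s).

f(x) = x³ - x² - 5x + 1
f'(x) = 3x² - 2x - 5
x₀ = -0.9

Newton-Raphson formula: x_{n+1} = x_n - f(x_n)/f'(x_n)

Iteration 1:
  f(-0.900000) = 3.961000
  f'(-0.900000) = -0.770000
  x_1 = -0.900000 - 3.961000/(-0.770000) = 4.244156
Iteration 2:
  f(4.244156) = 38.215742
  f'(4.244156) = 40.550265
  x_2 = 4.244156 - 38.215742/40.550265 = 3.301727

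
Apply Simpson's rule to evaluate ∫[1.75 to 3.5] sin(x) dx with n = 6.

f(x) = sin(x)
a = 1.75, b = 3.5, n = 6
h = (b - a)/n = 0.291667

Simpson's rule: (h/3)[f(x₀) + 4f(x₁) + 2f(x₂) + ... + f(xₙ)]

x_0 = 1.7500, f(x_0) = 0.983986, coefficient = 1
x_1 = 2.0417, f(x_1) = 0.891174, coefficient = 4
x_2 = 2.3333, f(x_2) = 0.723086, coefficient = 2
x_3 = 2.6250, f(x_3) = 0.493920, coefficient = 4
x_4 = 2.9167, f(x_4) = 0.223034, coefficient = 2
x_5 = 3.2083, f(x_5) = -0.066691, coefficient = 4
x_6 = 3.5000, f(x_6) = -0.350783, coefficient = 1

I ≈ (0.291667/3) × 7.799055 = 0.758241
Exact value: 0.758211
Error: 0.000031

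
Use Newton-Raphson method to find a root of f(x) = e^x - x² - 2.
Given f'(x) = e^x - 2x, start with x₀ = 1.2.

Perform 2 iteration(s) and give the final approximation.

f(x) = e^x - x² - 2
f'(x) = e^x - 2x
x₀ = 1.2

Newton-Raphson formula: x_{n+1} = x_n - f(x_n)/f'(x_n)

Iteration 1:
  f(1.200000) = -0.119883
  f'(1.200000) = 0.920117
  x_1 = 1.200000 - (-0.119883)/0.920117 = 1.330291
Iteration 2:
  f(1.330291) = 0.012470
  f'(1.330291) = 1.121562
  x_2 = 1.330291 - 0.012470/1.121562 = 1.319173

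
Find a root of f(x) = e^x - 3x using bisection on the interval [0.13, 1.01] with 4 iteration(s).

f(x) = e^x - 3x
Initial interval: [0.13, 1.01]

Iteration 1:
  c_1 = (0.130000 + 1.010000)/2 = 0.570000
  f(c_1) = f(0.570000) = 0.058267
  f(a) × f(c) ≥ 0, new interval: [0.570000, 1.010000]
Iteration 2:
  c_2 = (0.570000 + 1.010000)/2 = 0.790000
  f(c_2) = f(0.790000) = -0.166604
  f(a) × f(c) < 0, new interval: [0.570000, 0.790000]
Iteration 3:
  c_3 = (0.570000 + 0.790000)/2 = 0.680000
  f(c_3) = f(0.680000) = -0.066122
  f(a) × f(c) < 0, new interval: [0.570000, 0.680000]
Iteration 4:
  c_4 = (0.570000 + 0.680000)/2 = 0.625000
  f(c_4) = f(0.625000) = -0.006754
  f(a) × f(c) < 0, new interval: [0.570000, 0.625000]

After 4 iteration(s), the approximation is c_4 = 0.625000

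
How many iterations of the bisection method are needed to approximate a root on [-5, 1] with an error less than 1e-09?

We need (b-a)/2^n ≤ 1e-09
(1 - (-5))/2^n ≤ 1e-09
6/2^n ≤ 1e-09
2^n ≥ 6000000000
n ≥ log₂(6000000000) = 32.48
n ≥ 33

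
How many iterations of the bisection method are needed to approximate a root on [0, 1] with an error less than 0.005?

We need (b-a)/2^n ≤ 0.005
(1 - 0)/2^n ≤ 0.005
1/2^n ≤ 0.005
2^n ≥ 200
n ≥ log₂(200) = 7.64
n ≥ 8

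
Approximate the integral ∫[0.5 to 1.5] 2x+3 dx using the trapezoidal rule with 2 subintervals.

f(x) = 2x+3
a = 0.5, b = 1.5, n = 2
h = (b - a)/n = 0.500000

Trapezoidal rule: (h/2)[f(x₀) + 2f(x₁) + 2f(x₂) + ... + f(xₙ)]

x_0 = 0.5000, f(x_0) = 4.000000, coefficient = 1
x_1 = 1.0000, f(x_1) = 5.000000, coefficient = 2
x_2 = 1.5000, f(x_2) = 6.000000, coefficient = 1

I ≈ (0.500000/2) × 20.000000 = 5.000000
Exact value: 5.000000
Error: 0.000000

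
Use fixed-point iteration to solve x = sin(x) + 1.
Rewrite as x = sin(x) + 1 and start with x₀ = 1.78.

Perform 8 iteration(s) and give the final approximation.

Equation: x = sin(x) + 1
Fixed-point form: x = sin(x) + 1
x₀ = 1.78

x_1 = g(1.780000) = 1.978197
x_2 = g(1.978197) = 1.918154
x_3 = g(1.918154) = 1.940275
x_4 = g(1.940275) = 1.932516
x_5 = g(1.932516) = 1.935290
x_6 = g(1.935290) = 1.934304
x_7 = g(1.934304) = 1.934655
x_8 = g(1.934655) = 1.934530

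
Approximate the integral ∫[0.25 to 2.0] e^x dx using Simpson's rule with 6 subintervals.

f(x) = e^x
a = 0.25, b = 2.0, n = 6
h = (b - a)/n = 0.291667

Simpson's rule: (h/3)[f(x₀) + 4f(x₁) + 2f(x₂) + ... + f(xₙ)]

x_0 = 0.2500, f(x_0) = 1.284025, coefficient = 1
x_1 = 0.5417, f(x_1) = 1.718869, coefficient = 4
x_2 = 0.8333, f(x_2) = 2.300976, coefficient = 2
x_3 = 1.1250, f(x_3) = 3.080217, coefficient = 4
x_4 = 1.4167, f(x_4) = 4.123353, coefficient = 2
x_5 = 1.7083, f(x_5) = 5.519754, coefficient = 4
x_6 = 2.0000, f(x_6) = 7.389056, coefficient = 1

I ≈ (0.291667/3) × 62.797101 = 6.105274
Exact value: 6.105031
Error: 0.000243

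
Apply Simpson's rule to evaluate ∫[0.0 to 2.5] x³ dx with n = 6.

f(x) = x³
a = 0.0, b = 2.5, n = 6
h = (b - a)/n = 0.416667

Simpson's rule: (h/3)[f(x₀) + 4f(x₁) + 2f(x₂) + ... + f(xₙ)]

x_0 = 0.0000, f(x_0) = 0.000000, coefficient = 1
x_1 = 0.4167, f(x_1) = 0.072338, coefficient = 4
x_2 = 0.8333, f(x_2) = 0.578704, coefficient = 2
x_3 = 1.2500, f(x_3) = 1.953125, coefficient = 4
x_4 = 1.6667, f(x_4) = 4.629630, coefficient = 2
x_5 = 2.0833, f(x_5) = 9.042245, coefficient = 4
x_6 = 2.5000, f(x_6) = 15.625000, coefficient = 1

I ≈ (0.416667/3) × 70.312500 = 9.765625
Exact value: 9.765625
Error: 0.000000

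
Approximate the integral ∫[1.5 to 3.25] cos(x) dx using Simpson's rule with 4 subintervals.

f(x) = cos(x)
a = 1.5, b = 3.25, n = 4
h = (b - a)/n = 0.437500

Simpson's rule: (h/3)[f(x₀) + 4f(x₁) + 2f(x₂) + ... + f(xₙ)]

x_0 = 1.5000, f(x_0) = 0.070737, coefficient = 1
x_1 = 1.9375, f(x_1) = -0.358540, coefficient = 4
x_2 = 2.3750, f(x_2) = -0.720278, coefficient = 2
x_3 = 2.8125, f(x_3) = -0.946336, coefficient = 4
x_4 = 3.2500, f(x_4) = -0.994130, coefficient = 1

I ≈ (0.437500/3) × -7.583454 = -1.105920
Exact value: -1.105690
Error: 0.000230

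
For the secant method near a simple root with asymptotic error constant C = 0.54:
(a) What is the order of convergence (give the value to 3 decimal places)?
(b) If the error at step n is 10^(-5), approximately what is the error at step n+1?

(a) Secant method has superlinear convergence with order φ = (1+√5)/2 ≈ 1.618.
    This means |e_{n+1}| ≈ C|e_n|^1.618.

(b) With |e_n| = 10^(-5) and C = 0.54:
    |e_{n+1}| ≈ 0.54 × (10^(-5))^1.618 = 0.54 × 10^(-8.09)

(a) ≈ 1.618 (golden ratio); (b) |e_{n+1}| ≈ 4.388e-09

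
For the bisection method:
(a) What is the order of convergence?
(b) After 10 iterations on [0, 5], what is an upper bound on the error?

(a) Bisection has linear (order 1) convergence; the error is halved each step.

(b) Error bound = (b-a)/2^n = (5 - 0)/2^{10}
    = 5/2^{10}

(a) 1 (linear); (b) error ≤ 4.88e-03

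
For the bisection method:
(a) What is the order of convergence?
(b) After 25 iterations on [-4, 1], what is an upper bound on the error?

(a) Bisection has linear (order 1) convergence; the error is halved each step.

(b) Error bound = (b-a)/2^n = (1 - (-4))/2^{25}
    = 5/2^{25}

(a) 1 (linear); (b) error ≤ 1.49e-07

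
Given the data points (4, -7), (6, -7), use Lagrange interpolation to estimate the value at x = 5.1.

Lagrange interpolation formula:
P(x) = Σ yᵢ × Lᵢ(x)
where Lᵢ(x) = Π_{j≠i} (x - xⱼ)/(xᵢ - xⱼ)

L_0(5.1) = (5.1 - 6)/(4 - 6) = 0.450000
L_1(5.1) = (5.1 - 4)/(6 - 4) = 0.550000

P(5.1) = (-7)×L_0(5.1) + (-7)×L_1(5.1)
P(5.1) = -7.000000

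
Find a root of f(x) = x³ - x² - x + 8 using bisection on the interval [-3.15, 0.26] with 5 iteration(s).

f(x) = x³ - x² - x + 8
Initial interval: [-3.15, 0.26]

Iteration 1:
  c_1 = (-3.150000 + 0.260000)/2 = -1.445000
  f(c_1) = f(-1.445000) = 4.339779
  f(a) × f(c) < 0, new interval: [-3.150000, -1.445000]
Iteration 2:
  c_2 = (-3.150000 + (-1.445000))/2 = -2.297500
  f(c_2) = f(-2.297500) = -7.108374
  f(a) × f(c) ≥ 0, new interval: [-2.297500, -1.445000]
Iteration 3:
  c_3 = (-2.297500 + (-1.445000))/2 = -1.871250
  f(c_3) = f(-1.871250) = -0.182652
  f(a) × f(c) ≥ 0, new interval: [-1.871250, -1.445000]
Iteration 4:
  c_4 = (-1.871250 + (-1.445000))/2 = -1.658125
  f(c_4) = f(-1.658125) = 2.349933
  f(a) × f(c) < 0, new interval: [-1.871250, -1.658125]
Iteration 5:
  c_5 = (-1.871250 + (-1.658125))/2 = -1.764687
  f(c_5) = f(-1.764687) = 1.155113
  f(a) × f(c) < 0, new interval: [-1.871250, -1.764687]

After 5 iteration(s), the approximation is c_5 = -1.764687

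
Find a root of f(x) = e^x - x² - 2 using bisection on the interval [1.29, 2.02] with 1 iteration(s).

f(x) = e^x - x² - 2
Initial interval: [1.29, 2.02]

Iteration 1:
  c_1 = (1.290000 + 2.020000)/2 = 1.655000
  f(c_1) = f(1.655000) = 0.494055
  f(a) × f(c) < 0, new interval: [1.290000, 1.655000]

After 1 iteration(s), the approximation is c_1 = 1.655000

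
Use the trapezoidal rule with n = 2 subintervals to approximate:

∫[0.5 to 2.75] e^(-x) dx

f(x) = e^(-x)
a = 0.5, b = 2.75, n = 2
h = (b - a)/n = 1.125000

Trapezoidal rule: (h/2)[f(x₀) + 2f(x₁) + 2f(x₂) + ... + f(xₙ)]

x_0 = 0.5000, f(x_0) = 0.606531, coefficient = 1
x_1 = 1.6250, f(x_1) = 0.196912, coefficient = 2
x_2 = 2.7500, f(x_2) = 0.063928, coefficient = 1

I ≈ (1.125000/2) × 1.064282 = 0.598659
Exact value: 0.542603
Error: 0.056056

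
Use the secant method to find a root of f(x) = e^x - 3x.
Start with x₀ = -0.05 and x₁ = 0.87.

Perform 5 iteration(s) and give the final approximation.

f(x) = e^x - 3x
x₀ = -0.05, x₁ = 0.87

Secant formula: x_{n+1} = x_n - f(x_n)(x_n - x_{n-1})/(f(x_n) - f(x_{n-1}))

Iteration 1:
  f(-0.050000) = 1.101229
  f(0.870000) = -0.223089
  x_2 = 0.870000 - (-0.223089)×(0.870000 - (-0.050000))/(-0.223089 - 1.101229)
       = 0.715021
Iteration 2:
  f(0.870000) = -0.223089
  f(0.715021) = -0.100833
  x_3 = 0.715021 - (-0.100833)×(0.715021 - 0.870000)/(-0.100833 - (-0.223089))
       = 0.587198
Iteration 3:
  f(0.715021) = -0.100833
  f(0.587198) = 0.037346
  x_4 = 0.587198 - 0.037346×(0.587198 - 0.715021)/(0.037346 - (-0.100833))
       = 0.621745
Iteration 4:
  f(0.587198) = 0.037346
  f(0.621745) = -0.003061
  x_5 = 0.621745 - (-0.003061)×(0.621745 - 0.587198)/(-0.003061 - 0.037346)
       = 0.619129
Iteration 5:
  f(0.621745) = -0.003061
  f(0.619129) = -0.000077
  x_6 = 0.619129 - (-0.000077)×(0.619129 - 0.621745)/(-0.000077 - (-0.003061))
       = 0.619061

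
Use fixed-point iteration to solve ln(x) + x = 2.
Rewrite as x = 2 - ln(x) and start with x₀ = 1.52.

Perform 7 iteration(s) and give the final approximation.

Equation: ln(x) + x = 2
Fixed-point form: x = 2 - ln(x)
x₀ = 1.52

x_1 = g(1.520000) = 1.581290
x_2 = g(1.581290) = 1.541759
x_3 = g(1.541759) = 1.567076
x_4 = g(1.567076) = 1.550789
x_5 = g(1.550789) = 1.561236
x_6 = g(1.561236) = 1.554522
x_7 = g(1.554522) = 1.558832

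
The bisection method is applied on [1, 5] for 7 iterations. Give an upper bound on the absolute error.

Bisection error bound: |error| ≤ (b-a)/2^n
|error| ≤ (5 - 1)/2^7 = 4/2^7
|error| ≤ 0.0312500000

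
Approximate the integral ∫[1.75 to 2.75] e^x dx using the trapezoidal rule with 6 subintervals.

f(x) = e^x
a = 1.75, b = 2.75, n = 6
h = (b - a)/n = 0.166667

Trapezoidal rule: (h/2)[f(x₀) + 2f(x₁) + 2f(x₂) + ... + f(xₙ)]

x_0 = 1.7500, f(x_0) = 5.754603, coefficient = 1
x_1 = 1.9167, f(x_1) = 6.798260, coefficient = 2
x_2 = 2.0833, f(x_2) = 8.031195, coefficient = 2
x_3 = 2.2500, f(x_3) = 9.487736, coefficient = 2
x_4 = 2.4167, f(x_4) = 11.208436, coefficient = 2
x_5 = 2.5833, f(x_5) = 13.241202, coefficient = 2
x_6 = 2.7500, f(x_6) = 15.642632, coefficient = 1

I ≈ (0.166667/2) × 118.930891 = 9.910908
Exact value: 9.888029
Error: 0.022878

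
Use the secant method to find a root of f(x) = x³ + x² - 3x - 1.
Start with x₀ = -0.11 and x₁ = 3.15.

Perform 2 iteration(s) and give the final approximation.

f(x) = x³ + x² - 3x - 1
x₀ = -0.11, x₁ = 3.15

Secant formula: x_{n+1} = x_n - f(x_n)(x_n - x_{n-1})/(f(x_n) - f(x_{n-1}))

Iteration 1:
  f(-0.110000) = -0.659231
  f(3.150000) = 30.728375
  x_2 = 3.150000 - 30.728375×(3.150000 - (-0.110000))/(30.728375 - (-0.659231))
       = -0.041531
Iteration 2:
  f(3.150000) = 30.728375
  f(-0.041531) = -0.873755
  x_3 = -0.041531 - (-0.873755)×(-0.041531 - 3.150000)/(-0.873755 - 30.728375)
       = 0.046711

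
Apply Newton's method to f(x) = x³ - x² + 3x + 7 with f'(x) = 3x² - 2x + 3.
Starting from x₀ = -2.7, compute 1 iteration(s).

f(x) = x³ - x² + 3x + 7
f'(x) = 3x² - 2x + 3
x₀ = -2.7

Newton-Raphson formula: x_{n+1} = x_n - f(x_n)/f'(x_n)

Iteration 1:
  f(-2.700000) = -28.073000
  f'(-2.700000) = 30.270000
  x_1 = -2.700000 - (-28.073000)/30.270000 = -1.772580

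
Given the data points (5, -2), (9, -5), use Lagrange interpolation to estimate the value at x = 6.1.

Lagrange interpolation formula:
P(x) = Σ yᵢ × Lᵢ(x)
where Lᵢ(x) = Π_{j≠i} (x - xⱼ)/(xᵢ - xⱼ)

L_0(6.1) = (6.1 - 9)/(5 - 9) = 0.725000
L_1(6.1) = (6.1 - 5)/(9 - 5) = 0.275000

P(6.1) = (-2)×L_0(6.1) + (-5)×L_1(6.1)
P(6.1) = -2.825000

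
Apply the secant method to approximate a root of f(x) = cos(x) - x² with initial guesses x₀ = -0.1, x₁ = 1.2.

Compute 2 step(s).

f(x) = cos(x) - x²
x₀ = -0.1, x₁ = 1.2

Secant formula: x_{n+1} = x_n - f(x_n)(x_n - x_{n-1})/(f(x_n) - f(x_{n-1}))

Iteration 1:
  f(-0.100000) = 0.985004
  f(1.200000) = -1.077642
  x_2 = 1.200000 - (-1.077642)×(1.200000 - (-0.100000))/(-1.077642 - 0.985004)
       = 0.520807
Iteration 2:
  f(1.200000) = -1.077642
  f(0.520807) = 0.596178
  x_3 = 0.520807 - 0.596178×(0.520807 - 1.200000)/(0.596178 - (-1.077642))
       = 0.762721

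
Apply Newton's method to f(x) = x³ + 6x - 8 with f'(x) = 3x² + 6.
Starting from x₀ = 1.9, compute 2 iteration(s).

f(x) = x³ + 6x - 8
f'(x) = 3x² + 6
x₀ = 1.9

Newton-Raphson formula: x_{n+1} = x_n - f(x_n)/f'(x_n)

Iteration 1:
  f(1.900000) = 10.259000
  f'(1.900000) = 16.830000
  x_1 = 1.900000 - 10.259000/16.830000 = 1.290434
Iteration 2:
  f(1.290434) = 1.891458
  f'(1.290434) = 10.995658
  x_2 = 1.290434 - 1.891458/10.995658 = 1.118415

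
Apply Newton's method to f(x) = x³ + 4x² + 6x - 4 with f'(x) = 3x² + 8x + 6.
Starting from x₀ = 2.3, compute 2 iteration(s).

f(x) = x³ + 4x² + 6x - 4
f'(x) = 3x² + 8x + 6
x₀ = 2.3

Newton-Raphson formula: x_{n+1} = x_n - f(x_n)/f'(x_n)

Iteration 1:
  f(2.300000) = 43.127000
  f'(2.300000) = 40.270000
  x_1 = 2.300000 - 43.127000/40.270000 = 1.229054
Iteration 2:
  f(1.229054) = 11.273193
  f'(1.229054) = 20.364151
  x_2 = 1.229054 - 11.273193/20.364151 = 0.675474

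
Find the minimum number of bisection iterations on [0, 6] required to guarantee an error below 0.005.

We need (b-a)/2^n ≤ 0.005
(6 - 0)/2^n ≤ 0.005
6/2^n ≤ 0.005
2^n ≥ 1200
n ≥ log₂(1200) = 10.23
n ≥ 11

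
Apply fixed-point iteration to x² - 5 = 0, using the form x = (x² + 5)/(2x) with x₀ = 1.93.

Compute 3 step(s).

Equation: x² - 5 = 0
Fixed-point form: x = (x² + 5)/(2x)
x₀ = 1.93

x_1 = g(1.930000) = 2.260337
x_2 = g(2.260337) = 2.236198
x_3 = g(2.236198) = 2.236068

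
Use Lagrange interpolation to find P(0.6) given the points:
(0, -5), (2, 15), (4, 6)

Lagrange interpolation formula:
P(x) = Σ yᵢ × Lᵢ(x)
where Lᵢ(x) = Π_{j≠i} (x - xⱼ)/(xᵢ - xⱼ)

L_0(0.6) = (0.6 - 2)/(0 - 2) × (0.6 - 4)/(0 - 4) = 0.595000
L_1(0.6) = (0.6 - 0)/(2 - 0) × (0.6 - 4)/(2 - 4) = 0.510000
L_2(0.6) = (0.6 - 0)/(4 - 0) × (0.6 - 2)/(4 - 2) = -0.105000

P(0.6) = (-5)×L_0(0.6) + 15×L_1(0.6) + 6×L_2(0.6)
P(0.6) = 4.045000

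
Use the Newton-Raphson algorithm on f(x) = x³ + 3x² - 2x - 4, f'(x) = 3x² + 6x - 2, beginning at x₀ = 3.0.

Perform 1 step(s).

f(x) = x³ + 3x² - 2x - 4
f'(x) = 3x² + 6x - 2
x₀ = 3.0

Newton-Raphson formula: x_{n+1} = x_n - f(x_n)/f'(x_n)

Iteration 1:
  f(3.000000) = 44.000000
  f'(3.000000) = 43.000000
  x_1 = 3.000000 - 44.000000/43.000000 = 1.976744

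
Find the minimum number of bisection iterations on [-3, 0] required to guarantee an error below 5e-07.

We need (b-a)/2^n ≤ 5e-07
(0 - (-3))/2^n ≤ 5e-07
3/2^n ≤ 5e-07
2^n ≥ 6000000
n ≥ log₂(6000000) = 22.52
n ≥ 23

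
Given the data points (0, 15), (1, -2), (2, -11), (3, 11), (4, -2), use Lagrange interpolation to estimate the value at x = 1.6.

Lagrange interpolation formula:
P(x) = Σ yᵢ × Lᵢ(x)
where Lᵢ(x) = Π_{j≠i} (x - xⱼ)/(xᵢ - xⱼ)

L_0(1.6) = (1.6 - 1)/(0 - 1) × (1.6 - 2)/(0 - 2) × (1.6 - 3)/(0 - 3) × (1.6 - 4)/(0 - 4) = -0.033600
L_1(1.6) = (1.6 - 0)/(1 - 0) × (1.6 - 2)/(1 - 2) × (1.6 - 3)/(1 - 3) × (1.6 - 4)/(1 - 4) = 0.358400
L_2(1.6) = (1.6 - 0)/(2 - 0) × (1.6 - 1)/(2 - 1) × (1.6 - 3)/(2 - 3) × (1.6 - 4)/(2 - 4) = 0.806400
L_3(1.6) = (1.6 - 0)/(3 - 0) × (1.6 - 1)/(3 - 1) × (1.6 - 2)/(3 - 2) × (1.6 - 4)/(3 - 4) = -0.153600
L_4(1.6) = (1.6 - 0)/(4 - 0) × (1.6 - 1)/(4 - 1) × (1.6 - 2)/(4 - 2) × (1.6 - 3)/(4 - 3) = 0.022400

P(1.6) = 15×L_0(1.6) + (-2)×L_1(1.6) + (-11)×L_2(1.6) + 11×L_3(1.6) + (-2)×L_4(1.6)
P(1.6) = -11.825600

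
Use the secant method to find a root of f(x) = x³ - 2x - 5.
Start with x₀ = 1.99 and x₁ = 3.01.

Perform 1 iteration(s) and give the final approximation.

f(x) = x³ - 2x - 5
x₀ = 1.99, x₁ = 3.01

Secant formula: x_{n+1} = x_n - f(x_n)(x_n - x_{n-1})/(f(x_n) - f(x_{n-1}))

Iteration 1:
  f(1.990000) = -1.099401
  f(3.010000) = 16.250901
  x_2 = 3.010000 - 16.250901×(3.010000 - 1.990000)/(16.250901 - (-1.099401))
       = 2.054632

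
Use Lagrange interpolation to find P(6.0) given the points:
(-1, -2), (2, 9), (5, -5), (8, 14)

Lagrange interpolation formula:
P(x) = Σ yᵢ × Lᵢ(x)
where Lᵢ(x) = Π_{j≠i} (x - xⱼ)/(xᵢ - xⱼ)

L_0(6.0) = (6.0 - 2)/(-1 - 2) × (6.0 - 5)/(-1 - 5) × (6.0 - 8)/(-1 - 8) = 0.049383
L_1(6.0) = (6.0 - (-1))/(2 - (-1)) × (6.0 - 5)/(2 - 5) × (6.0 - 8)/(2 - 8) = -0.259259
L_2(6.0) = (6.0 - (-1))/(5 - (-1)) × (6.0 - 2)/(5 - 2) × (6.0 - 8)/(5 - 8) = 1.037037
L_3(6.0) = (6.0 - (-1))/(8 - (-1)) × (6.0 - 2)/(8 - 2) × (6.0 - 5)/(8 - 5) = 0.172840

P(6.0) = (-2)×L_0(6.0) + 9×L_1(6.0) + (-5)×L_2(6.0) + 14×L_3(6.0)
P(6.0) = -5.197531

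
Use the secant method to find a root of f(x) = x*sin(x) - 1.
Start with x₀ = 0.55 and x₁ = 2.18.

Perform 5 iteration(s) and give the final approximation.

f(x) = x*sin(x) - 1
x₀ = 0.55, x₁ = 2.18

Secant formula: x_{n+1} = x_n - f(x_n)(x_n - x_{n-1})/(f(x_n) - f(x_{n-1}))

Iteration 1:
  f(0.550000) = -0.712522
  f(2.180000) = 0.787827
  x_2 = 2.180000 - 0.787827×(2.180000 - 0.550000)/(0.787827 - (-0.712522))
       = 1.324094
Iteration 2:
  f(2.180000) = 0.787827
  f(1.324094) = 0.284004
  x_3 = 1.324094 - 0.284004×(1.324094 - 2.180000)/(0.284004 - 0.787827)
       = 0.841620
Iteration 3:
  f(1.324094) = 0.284004
  f(0.841620) = -0.372384
  x_4 = 0.841620 - (-0.372384)×(0.841620 - 1.324094)/(-0.372384 - 0.284004)
       = 1.115338
Iteration 4:
  f(0.841620) = -0.372384
  f(1.115338) = 0.001641
  x_5 = 1.115338 - 0.001641×(1.115338 - 0.841620)/(0.001641 - (-0.372384))
       = 1.114138
Iteration 5:
  f(1.115338) = 0.001641
  f(1.114138) = -0.000027
  x_6 = 1.114138 - (-0.000027)×(1.114138 - 1.115338)/(-0.000027 - 0.001641)
       = 1.114157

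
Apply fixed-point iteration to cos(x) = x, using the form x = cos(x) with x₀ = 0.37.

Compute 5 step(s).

Equation: cos(x) = x
Fixed-point form: x = cos(x)
x₀ = 0.37

x_1 = g(0.370000) = 0.932327
x_2 = g(0.932327) = 0.595967
x_3 = g(0.595967) = 0.827606
x_4 = g(0.827606) = 0.676640
x_5 = g(0.676640) = 0.779681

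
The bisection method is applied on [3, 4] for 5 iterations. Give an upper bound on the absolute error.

Bisection error bound: |error| ≤ (b-a)/2^n
|error| ≤ (4 - 3)/2^5 = 1/2^5
|error| ≤ 0.0312500000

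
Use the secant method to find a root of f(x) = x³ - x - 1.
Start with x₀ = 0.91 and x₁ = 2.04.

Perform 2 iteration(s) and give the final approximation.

f(x) = x³ - x - 1
x₀ = 0.91, x₁ = 2.04

Secant formula: x_{n+1} = x_n - f(x_n)(x_n - x_{n-1})/(f(x_n) - f(x_{n-1}))

Iteration 1:
  f(0.910000) = -1.156429
  f(2.040000) = 5.449664
  x_2 = 2.040000 - 5.449664×(2.040000 - 0.910000)/(5.449664 - (-1.156429))
       = 1.107812
Iteration 2:
  f(2.040000) = 5.449664
  f(1.107812) = -0.748252
  x_3 = 1.107812 - (-0.748252)×(1.107812 - 2.040000)/(-0.748252 - 5.449664)
       = 1.220352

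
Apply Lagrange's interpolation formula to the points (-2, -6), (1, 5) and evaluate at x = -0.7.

Lagrange interpolation formula:
P(x) = Σ yᵢ × Lᵢ(x)
where Lᵢ(x) = Π_{j≠i} (x - xⱼ)/(xᵢ - xⱼ)

L_0(-0.7) = (-0.7 - 1)/(-2 - 1) = 0.566667
L_1(-0.7) = (-0.7 - (-2))/(1 - (-2)) = 0.433333

P(-0.7) = (-6)×L_0(-0.7) + 5×L_1(-0.7)
P(-0.7) = -1.233333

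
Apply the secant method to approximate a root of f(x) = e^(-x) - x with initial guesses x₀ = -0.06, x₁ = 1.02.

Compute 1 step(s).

f(x) = e^(-x) - x
x₀ = -0.06, x₁ = 1.02

Secant formula: x_{n+1} = x_n - f(x_n)(x_n - x_{n-1})/(f(x_n) - f(x_{n-1}))

Iteration 1:
  f(-0.060000) = 1.121837
  f(1.020000) = -0.659405
  x_2 = 1.020000 - (-0.659405)×(1.020000 - (-0.060000))/(-0.659405 - 1.121837)
       = 0.620190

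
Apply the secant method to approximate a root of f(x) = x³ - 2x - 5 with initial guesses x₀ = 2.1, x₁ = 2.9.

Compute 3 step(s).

f(x) = x³ - 2x - 5
x₀ = 2.1, x₁ = 2.9

Secant formula: x_{n+1} = x_n - f(x_n)(x_n - x_{n-1})/(f(x_n) - f(x_{n-1}))

Iteration 1:
  f(2.100000) = 0.061000
  f(2.900000) = 13.589000
  x_2 = 2.900000 - 13.589000×(2.900000 - 2.100000)/(13.589000 - 0.061000)
       = 2.096393
Iteration 2:
  f(2.900000) = 13.589000
  f(2.096393) = 0.020572
  x_3 = 2.096393 - 0.020572×(2.096393 - 2.900000)/(0.020572 - 13.589000)
       = 2.095174
Iteration 3:
  f(2.096393) = 0.020572
  f(2.095174) = 0.006954
  x_4 = 2.095174 - 0.006954×(2.095174 - 2.096393)/(0.006954 - 0.020572)
       = 2.094552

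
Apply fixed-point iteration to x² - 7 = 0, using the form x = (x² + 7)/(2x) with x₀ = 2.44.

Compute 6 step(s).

Equation: x² - 7 = 0
Fixed-point form: x = (x² + 7)/(2x)
x₀ = 2.44

x_1 = g(2.440000) = 2.654426
x_2 = g(2.654426) = 2.645765
x_3 = g(2.645765) = 2.645751
x_4 = g(2.645751) = 2.645751
x_5 = g(2.645751) = 2.645751
x_6 = g(2.645751) = 2.645751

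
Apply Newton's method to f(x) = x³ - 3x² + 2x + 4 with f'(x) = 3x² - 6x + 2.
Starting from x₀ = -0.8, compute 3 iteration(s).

f(x) = x³ - 3x² + 2x + 4
f'(x) = 3x² - 6x + 2
x₀ = -0.8

Newton-Raphson formula: x_{n+1} = x_n - f(x_n)/f'(x_n)

Iteration 1:
  f(-0.800000) = -0.032000
  f'(-0.800000) = 8.720000
  x_1 = -0.800000 - (-0.032000)/8.720000 = -0.796330
Iteration 2:
  f(-0.796330) = -0.000073
  f'(-0.796330) = 8.680407
  x_2 = -0.796330 - (-0.000073)/8.680407 = -0.796322
Iteration 3:
  f(-0.796322) = 0.000000
  f'(-0.796322) = 8.680317
  x_3 = -0.796322 - 0.000000/8.680317 = -0.796322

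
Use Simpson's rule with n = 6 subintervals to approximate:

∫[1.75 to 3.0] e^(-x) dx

f(x) = e^(-x)
a = 1.75, b = 3.0, n = 6
h = (b - a)/n = 0.208333

Simpson's rule: (h/3)[f(x₀) + 4f(x₁) + 2f(x₂) + ... + f(xₙ)]

x_0 = 1.7500, f(x_0) = 0.173774, coefficient = 1
x_1 = 1.9583, f(x_1) = 0.141093, coefficient = 4
x_2 = 2.1667, f(x_2) = 0.114559, coefficient = 2
x_3 = 2.3750, f(x_3) = 0.093014, coefficient = 4
x_4 = 2.5833, f(x_4) = 0.075522, coefficient = 2
x_5 = 2.7917, f(x_5) = 0.061319, coefficient = 4
x_6 = 3.0000, f(x_6) = 0.049787, coefficient = 1

I ≈ (0.208333/3) × 1.785430 = 0.123988
Exact value: 0.123987
Error: 0.000001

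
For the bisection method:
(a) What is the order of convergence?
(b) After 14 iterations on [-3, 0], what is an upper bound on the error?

(a) Bisection has linear (order 1) convergence; the error is halved each step.

(b) Error bound = (b-a)/2^n = (0 - (-3))/2^{14}
    = 3/2^{14}

(a) 1 (linear); (b) error ≤ 1.83e-04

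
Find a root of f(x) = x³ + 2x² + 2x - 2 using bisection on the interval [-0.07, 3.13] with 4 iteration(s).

f(x) = x³ + 2x² + 2x - 2
Initial interval: [-0.07, 3.13]

Iteration 1:
  c_1 = (-0.070000 + 3.130000)/2 = 1.530000
  f(c_1) = f(1.530000) = 9.323377
  f(a) × f(c) < 0, new interval: [-0.070000, 1.530000]
Iteration 2:
  c_2 = (-0.070000 + 1.530000)/2 = 0.730000
  f(c_2) = f(0.730000) = 0.914817
  f(a) × f(c) < 0, new interval: [-0.070000, 0.730000]
Iteration 3:
  c_3 = (-0.070000 + 0.730000)/2 = 0.330000
  f(c_3) = f(0.330000) = -1.086263
  f(a) × f(c) ≥ 0, new interval: [0.330000, 0.730000]
Iteration 4:
  c_4 = (0.330000 + 0.730000)/2 = 0.530000
  f(c_4) = f(0.530000) = -0.229323
  f(a) × f(c) ≥ 0, new interval: [0.530000, 0.730000]

After 4 iteration(s), the approximation is c_4 = 0.530000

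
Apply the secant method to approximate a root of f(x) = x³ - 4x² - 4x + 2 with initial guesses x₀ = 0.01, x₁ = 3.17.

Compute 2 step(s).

f(x) = x³ - 4x² - 4x + 2
x₀ = 0.01, x₁ = 3.17

Secant formula: x_{n+1} = x_n - f(x_n)(x_n - x_{n-1})/(f(x_n) - f(x_{n-1}))

Iteration 1:
  f(0.010000) = 1.959601
  f(3.170000) = -19.020587
  x_2 = 3.170000 - (-19.020587)×(3.170000 - 0.010000)/(-19.020587 - 1.959601)
       = 0.305152
Iteration 2:
  f(3.170000) = -19.020587
  f(0.305152) = 0.435338
  x_3 = 0.305152 - 0.435338×(0.305152 - 3.170000)/(0.435338 - (-19.020587))
       = 0.369254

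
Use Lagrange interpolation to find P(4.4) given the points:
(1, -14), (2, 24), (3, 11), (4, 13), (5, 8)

Lagrange interpolation formula:
P(x) = Σ yᵢ × Lᵢ(x)
where Lᵢ(x) = Π_{j≠i} (x - xⱼ)/(xᵢ - xⱼ)

L_0(4.4) = (4.4 - 2)/(1 - 2) × (4.4 - 3)/(1 - 3) × (4.4 - 4)/(1 - 4) × (4.4 - 5)/(1 - 5) = -0.033600
L_1(4.4) = (4.4 - 1)/(2 - 1) × (4.4 - 3)/(2 - 3) × (4.4 - 4)/(2 - 4) × (4.4 - 5)/(2 - 5) = 0.190400
L_2(4.4) = (4.4 - 1)/(3 - 1) × (4.4 - 2)/(3 - 2) × (4.4 - 4)/(3 - 4) × (4.4 - 5)/(3 - 5) = -0.489600
L_3(4.4) = (4.4 - 1)/(4 - 1) × (4.4 - 2)/(4 - 2) × (4.4 - 3)/(4 - 3) × (4.4 - 5)/(4 - 5) = 1.142400
L_4(4.4) = (4.4 - 1)/(5 - 1) × (4.4 - 2)/(5 - 2) × (4.4 - 3)/(5 - 3) × (4.4 - 4)/(5 - 4) = 0.190400

P(4.4) = (-14)×L_0(4.4) + 24×L_1(4.4) + 11×L_2(4.4) + 13×L_3(4.4) + 8×L_4(4.4)
P(4.4) = 16.028800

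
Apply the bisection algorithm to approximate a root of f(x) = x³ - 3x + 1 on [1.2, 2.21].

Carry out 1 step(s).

f(x) = x³ - 3x + 1
Initial interval: [1.2, 2.21]

Iteration 1:
  c_1 = (1.200000 + 2.210000)/2 = 1.705000
  f(c_1) = f(1.705000) = 0.841478
  f(a) × f(c) < 0, new interval: [1.200000, 1.705000]

After 1 iteration(s), the approximation is c_1 = 1.705000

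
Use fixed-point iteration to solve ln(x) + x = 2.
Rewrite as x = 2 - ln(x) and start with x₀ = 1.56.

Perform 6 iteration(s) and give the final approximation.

Equation: ln(x) + x = 2
Fixed-point form: x = 2 - ln(x)
x₀ = 1.56

x_1 = g(1.560000) = 1.555314
x_2 = g(1.555314) = 1.558322
x_3 = g(1.558322) = 1.556390
x_4 = g(1.556390) = 1.557631
x_5 = g(1.557631) = 1.556834
x_6 = g(1.556834) = 1.557346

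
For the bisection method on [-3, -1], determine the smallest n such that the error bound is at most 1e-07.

We need (b-a)/2^n ≤ 1e-07
(-1 - (-3))/2^n ≤ 1e-07
2/2^n ≤ 1e-07
2^n ≥ 20000000
n ≥ log₂(20000000) = 24.25
n ≥ 25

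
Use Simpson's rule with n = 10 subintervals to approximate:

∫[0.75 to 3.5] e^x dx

f(x) = e^x
a = 0.75, b = 3.5, n = 10
h = (b - a)/n = 0.275000

Simpson's rule: (h/3)[f(x₀) + 4f(x₁) + 2f(x₂) + ... + f(xₙ)]

x_0 = 0.7500, f(x_0) = 2.117000, coefficient = 1
x_1 = 1.0250, f(x_1) = 2.787095, coefficient = 4
x_2 = 1.3000, f(x_2) = 3.669297, coefficient = 2
x_3 = 1.5750, f(x_3) = 4.830742, coefficient = 4
x_4 = 1.8500, f(x_4) = 6.359820, coefficient = 2
x_5 = 2.1250, f(x_5) = 8.372897, coefficient = 4
x_6 = 2.4000, f(x_6) = 11.023176, coefficient = 2
x_7 = 2.6750, f(x_7) = 14.512350, coefficient = 4
x_8 = 2.9500, f(x_8) = 19.105954, coefficient = 2
x_9 = 3.2250, f(x_9) = 25.153574, coefficient = 4
x_10 = 3.5000, f(x_10) = 33.115452, coefficient = 1

I ≈ (0.275000/3) × 338.175579 = 30.999428
Exact value: 30.998452
Error: 0.000976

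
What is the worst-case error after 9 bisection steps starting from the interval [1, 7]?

Bisection error bound: |error| ≤ (b-a)/2^n
|error| ≤ (7 - 1)/2^9 = 6/2^9
|error| ≤ 0.0117187500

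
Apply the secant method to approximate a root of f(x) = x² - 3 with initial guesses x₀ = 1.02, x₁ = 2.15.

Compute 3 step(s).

f(x) = x² - 3
x₀ = 1.02, x₁ = 2.15

Secant formula: x_{n+1} = x_n - f(x_n)(x_n - x_{n-1})/(f(x_n) - f(x_{n-1}))

Iteration 1:
  f(1.020000) = -1.959600
  f(2.150000) = 1.622500
  x_2 = 2.150000 - 1.622500×(2.150000 - 1.020000)/(1.622500 - (-1.959600))
       = 1.638170
Iteration 2:
  f(2.150000) = 1.622500
  f(1.638170) = -0.316398
  x_3 = 1.638170 - (-0.316398)×(1.638170 - 2.150000)/(-0.316398 - 1.622500)
       = 1.721693
Iteration 3:
  f(1.638170) = -0.316398
  f(1.721693) = -0.035773
  x_4 = 1.721693 - (-0.035773)×(1.721693 - 1.638170)/(-0.035773 - (-0.316398))
       = 1.732340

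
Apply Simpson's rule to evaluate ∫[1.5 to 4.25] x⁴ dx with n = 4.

f(x) = x⁴
a = 1.5, b = 4.25, n = 4
h = (b - a)/n = 0.687500

Simpson's rule: (h/3)[f(x₀) + 4f(x₁) + 2f(x₂) + ... + f(xₙ)]

x_0 = 1.5000, f(x_0) = 5.062500, coefficient = 1
x_1 = 2.1875, f(x_1) = 22.897720, coefficient = 4
x_2 = 2.8750, f(x_2) = 68.320557, coefficient = 2
x_3 = 3.5625, f(x_3) = 161.071793, coefficient = 4
x_4 = 4.2500, f(x_4) = 326.253906, coefficient = 1

I ≈ (0.687500/3) × 1203.835571 = 275.878985
Exact value: 275.797070
Error: 0.081915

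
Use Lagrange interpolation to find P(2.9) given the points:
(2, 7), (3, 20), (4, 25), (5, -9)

Lagrange interpolation formula:
P(x) = Σ yᵢ × Lᵢ(x)
where Lᵢ(x) = Π_{j≠i} (x - xⱼ)/(xᵢ - xⱼ)

L_0(2.9) = (2.9 - 3)/(2 - 3) × (2.9 - 4)/(2 - 4) × (2.9 - 5)/(2 - 5) = 0.038500
L_1(2.9) = (2.9 - 2)/(3 - 2) × (2.9 - 4)/(3 - 4) × (2.9 - 5)/(3 - 5) = 1.039500
L_2(2.9) = (2.9 - 2)/(4 - 2) × (2.9 - 3)/(4 - 3) × (2.9 - 5)/(4 - 5) = -0.094500
L_3(2.9) = (2.9 - 2)/(5 - 2) × (2.9 - 3)/(5 - 3) × (2.9 - 4)/(5 - 4) = 0.016500

P(2.9) = 7×L_0(2.9) + 20×L_1(2.9) + 25×L_2(2.9) + (-9)×L_3(2.9)
P(2.9) = 18.548500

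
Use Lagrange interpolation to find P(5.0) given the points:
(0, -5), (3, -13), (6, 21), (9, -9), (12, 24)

Lagrange interpolation formula:
P(x) = Σ yᵢ × Lᵢ(x)
where Lᵢ(x) = Π_{j≠i} (x - xⱼ)/(xᵢ - xⱼ)

L_0(5.0) = (5.0 - 3)/(0 - 3) × (5.0 - 6)/(0 - 6) × (5.0 - 9)/(0 - 9) × (5.0 - 12)/(0 - 12) = -0.028807
L_1(5.0) = (5.0 - 0)/(3 - 0) × (5.0 - 6)/(3 - 6) × (5.0 - 9)/(3 - 9) × (5.0 - 12)/(3 - 12) = 0.288066
L_2(5.0) = (5.0 - 0)/(6 - 0) × (5.0 - 3)/(6 - 3) × (5.0 - 9)/(6 - 9) × (5.0 - 12)/(6 - 12) = 0.864198
L_3(5.0) = (5.0 - 0)/(9 - 0) × (5.0 - 3)/(9 - 3) × (5.0 - 6)/(9 - 6) × (5.0 - 12)/(9 - 12) = -0.144033
L_4(5.0) = (5.0 - 0)/(12 - 0) × (5.0 - 3)/(12 - 3) × (5.0 - 6)/(12 - 6) × (5.0 - 9)/(12 - 9) = 0.020576

P(5.0) = (-5)×L_0(5.0) + (-13)×L_1(5.0) + 21×L_2(5.0) + (-9)×L_3(5.0) + 24×L_4(5.0)
P(5.0) = 16.337449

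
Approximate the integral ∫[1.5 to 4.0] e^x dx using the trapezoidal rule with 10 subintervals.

f(x) = e^x
a = 1.5, b = 4.0, n = 10
h = (b - a)/n = 0.250000

Trapezoidal rule: (h/2)[f(x₀) + 2f(x₁) + 2f(x₂) + ... + f(xₙ)]

x_0 = 1.5000, f(x_0) = 4.481689, coefficient = 1
x_1 = 1.7500, f(x_1) = 5.754603, coefficient = 2
x_2 = 2.0000, f(x_2) = 7.389056, coefficient = 2
x_3 = 2.2500, f(x_3) = 9.487736, coefficient = 2
x_4 = 2.5000, f(x_4) = 12.182494, coefficient = 2
x_5 = 2.7500, f(x_5) = 15.642632, coefficient = 2
x_6 = 3.0000, f(x_6) = 20.085537, coefficient = 2
x_7 = 3.2500, f(x_7) = 25.790340, coefficient = 2
x_8 = 3.5000, f(x_8) = 33.115452, coefficient = 2
x_9 = 3.7500, f(x_9) = 42.521082, coefficient = 2
x_10 = 4.0000, f(x_10) = 54.598150, coefficient = 1

I ≈ (0.250000/2) × 403.017702 = 50.377213
Exact value: 50.116461
Error: 0.260752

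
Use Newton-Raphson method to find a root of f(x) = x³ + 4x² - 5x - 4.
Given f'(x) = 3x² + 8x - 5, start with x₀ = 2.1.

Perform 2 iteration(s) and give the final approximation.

f(x) = x³ + 4x² - 5x - 4
f'(x) = 3x² + 8x - 5
x₀ = 2.1

Newton-Raphson formula: x_{n+1} = x_n - f(x_n)/f'(x_n)

Iteration 1:
  f(2.100000) = 12.401000
  f'(2.100000) = 25.030000
  x_1 = 2.100000 - 12.401000/25.030000 = 1.604555
Iteration 2:
  f(1.604555) = 2.406687
  f'(1.604555) = 15.560222
  x_2 = 1.604555 - 2.406687/15.560222 = 1.449885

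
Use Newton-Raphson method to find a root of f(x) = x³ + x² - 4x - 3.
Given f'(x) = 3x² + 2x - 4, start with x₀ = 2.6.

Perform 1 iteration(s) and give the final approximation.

f(x) = x³ + x² - 4x - 3
f'(x) = 3x² + 2x - 4
x₀ = 2.6

Newton-Raphson formula: x_{n+1} = x_n - f(x_n)/f'(x_n)

Iteration 1:
  f(2.600000) = 10.936000
  f'(2.600000) = 21.480000
  x_1 = 2.600000 - 10.936000/21.480000 = 2.090875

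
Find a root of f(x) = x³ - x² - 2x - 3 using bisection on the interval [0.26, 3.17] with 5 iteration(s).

f(x) = x³ - x² - 2x - 3
Initial interval: [0.26, 3.17]

Iteration 1:
  c_1 = (0.260000 + 3.170000)/2 = 1.715000
  f(c_1) = f(1.715000) = -4.327024
  f(a) × f(c) ≥ 0, new interval: [1.715000, 3.170000]
Iteration 2:
  c_2 = (1.715000 + 3.170000)/2 = 2.442500
  f(c_2) = f(2.442500) = 0.720676
  f(a) × f(c) < 0, new interval: [1.715000, 2.442500]
Iteration 3:
  c_3 = (1.715000 + 2.442500)/2 = 2.078750
  f(c_3) = f(2.078750) = -2.496004
  f(a) × f(c) ≥ 0, new interval: [2.078750, 2.442500]
Iteration 4:
  c_4 = (2.078750 + 2.442500)/2 = 2.260625
  f(c_4) = f(2.260625) = -1.078920
  f(a) × f(c) ≥ 0, new interval: [2.260625, 2.442500]
Iteration 5:
  c_5 = (2.260625 + 2.442500)/2 = 2.351562
  f(c_5) = f(2.351562) = -0.229192
  f(a) × f(c) ≥ 0, new interval: [2.351562, 2.442500]

After 5 iteration(s), the approximation is c_5 = 2.351562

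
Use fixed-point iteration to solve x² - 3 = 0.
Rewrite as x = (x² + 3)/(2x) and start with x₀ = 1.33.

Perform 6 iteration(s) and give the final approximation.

Equation: x² - 3 = 0
Fixed-point form: x = (x² + 3)/(2x)
x₀ = 1.33

x_1 = g(1.330000) = 1.792820
x_2 = g(1.792820) = 1.733081
x_3 = g(1.733081) = 1.732051
x_4 = g(1.732051) = 1.732051
x_5 = g(1.732051) = 1.732051
x_6 = g(1.732051) = 1.732051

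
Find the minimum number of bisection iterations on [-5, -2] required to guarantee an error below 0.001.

We need (b-a)/2^n ≤ 0.001
(-2 - (-5))/2^n ≤ 0.001
3/2^n ≤ 0.001
2^n ≥ 3000
n ≥ log₂(3000) = 11.55
n ≥ 12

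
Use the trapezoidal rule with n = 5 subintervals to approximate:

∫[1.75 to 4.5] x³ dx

f(x) = x³
a = 1.75, b = 4.5, n = 5
h = (b - a)/n = 0.550000

Trapezoidal rule: (h/2)[f(x₀) + 2f(x₁) + 2f(x₂) + ... + f(xₙ)]

x_0 = 1.7500, f(x_0) = 5.359375, coefficient = 1
x_1 = 2.3000, f(x_1) = 12.167000, coefficient = 2
x_2 = 2.8500, f(x_2) = 23.149125, coefficient = 2
x_3 = 3.4000, f(x_3) = 39.304000, coefficient = 2
x_4 = 3.9500, f(x_4) = 61.629875, coefficient = 2
x_5 = 4.5000, f(x_5) = 91.125000, coefficient = 1

I ≈ (0.550000/2) × 368.984375 = 101.470703
Exact value: 100.170898
Error: 1.299805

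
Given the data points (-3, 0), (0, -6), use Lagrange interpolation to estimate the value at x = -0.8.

Lagrange interpolation formula:
P(x) = Σ yᵢ × Lᵢ(x)
where Lᵢ(x) = Π_{j≠i} (x - xⱼ)/(xᵢ - xⱼ)

L_0(-0.8) = (-0.8 - 0)/(-3 - 0) = 0.266667
L_1(-0.8) = (-0.8 - (-3))/(0 - (-3)) = 0.733333

P(-0.8) = 0×L_0(-0.8) + (-6)×L_1(-0.8)
P(-0.8) = -4.400000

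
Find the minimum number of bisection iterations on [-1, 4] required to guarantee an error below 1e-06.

We need (b-a)/2^n ≤ 1e-06
(4 - (-1))/2^n ≤ 1e-06
5/2^n ≤ 1e-06
2^n ≥ 5000000
n ≥ log₂(5000000) = 22.25
n ≥ 23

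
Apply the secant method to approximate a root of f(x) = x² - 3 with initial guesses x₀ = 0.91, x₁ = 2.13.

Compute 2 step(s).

f(x) = x² - 3
x₀ = 0.91, x₁ = 2.13

Secant formula: x_{n+1} = x_n - f(x_n)(x_n - x_{n-1})/(f(x_n) - f(x_{n-1}))

Iteration 1:
  f(0.910000) = -2.171900
  f(2.130000) = 1.536900
  x_2 = 2.130000 - 1.536900×(2.130000 - 0.910000)/(1.536900 - (-2.171900))
       = 1.624441
Iteration 2:
  f(2.130000) = 1.536900
  f(1.624441) = -0.361192
  x_3 = 1.624441 - (-0.361192)×(1.624441 - 2.130000)/(-0.361192 - 1.536900)
       = 1.720645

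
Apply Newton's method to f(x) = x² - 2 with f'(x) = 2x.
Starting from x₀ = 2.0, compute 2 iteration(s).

f(x) = x² - 2
f'(x) = 2x
x₀ = 2.0

Newton-Raphson formula: x_{n+1} = x_n - f(x_n)/f'(x_n)

Iteration 1:
  f(2.000000) = 2.000000
  f'(2.000000) = 4.000000
  x_1 = 2.000000 - 2.000000/4.000000 = 1.500000
Iteration 2:
  f(1.500000) = 0.250000
  f'(1.500000) = 3.000000
  x_2 = 1.500000 - 0.250000/3.000000 = 1.416667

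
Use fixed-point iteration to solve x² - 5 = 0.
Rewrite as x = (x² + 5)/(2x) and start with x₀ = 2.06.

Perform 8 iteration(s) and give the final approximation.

Equation: x² - 5 = 0
Fixed-point form: x = (x² + 5)/(2x)
x₀ = 2.06

x_1 = g(2.060000) = 2.243592
x_2 = g(2.243592) = 2.236081
x_3 = g(2.236081) = 2.236068
x_4 = g(2.236068) = 2.236068
x_5 = g(2.236068) = 2.236068
x_6 = g(2.236068) = 2.236068
x_7 = g(2.236068) = 2.236068
x_8 = g(2.236068) = 2.236068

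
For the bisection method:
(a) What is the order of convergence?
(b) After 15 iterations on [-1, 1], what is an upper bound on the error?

(a) Bisection has linear (order 1) convergence; the error is halved each step.

(b) Error bound = (b-a)/2^n = (1 - (-1))/2^{15}
    = 2/2^{15}

(a) 1 (linear); (b) error ≤ 6.10e-05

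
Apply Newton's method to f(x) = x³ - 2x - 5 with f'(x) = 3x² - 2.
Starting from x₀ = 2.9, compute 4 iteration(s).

f(x) = x³ - 2x - 5
f'(x) = 3x² - 2
x₀ = 2.9

Newton-Raphson formula: x_{n+1} = x_n - f(x_n)/f'(x_n)

Iteration 1:
  f(2.900000) = 13.589000
  f'(2.900000) = 23.230000
  x_1 = 2.900000 - 13.589000/23.230000 = 2.315024
Iteration 2:
  f(2.315024) = 2.776939
  f'(2.315024) = 14.078004
  x_2 = 2.315024 - 2.776939/14.078004 = 2.117770
Iteration 3:
  f(2.117770) = 0.262551
  f'(2.117770) = 11.454848
  x_3 = 2.117770 - 0.262551/11.454848 = 2.094849
Iteration 4:
  f(2.094849) = 0.003326
  f'(2.094849) = 11.165182
  x_4 = 2.094849 - 0.003326/11.165182 = 2.094552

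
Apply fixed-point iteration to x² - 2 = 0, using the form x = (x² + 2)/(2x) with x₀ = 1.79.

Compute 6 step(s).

Equation: x² - 2 = 0
Fixed-point form: x = (x² + 2)/(2x)
x₀ = 1.79

x_1 = g(1.790000) = 1.453659
x_2 = g(1.453659) = 1.414749
x_3 = g(1.414749) = 1.414214
x_4 = g(1.414214) = 1.414214
x_5 = g(1.414214) = 1.414214
x_6 = g(1.414214) = 1.414214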